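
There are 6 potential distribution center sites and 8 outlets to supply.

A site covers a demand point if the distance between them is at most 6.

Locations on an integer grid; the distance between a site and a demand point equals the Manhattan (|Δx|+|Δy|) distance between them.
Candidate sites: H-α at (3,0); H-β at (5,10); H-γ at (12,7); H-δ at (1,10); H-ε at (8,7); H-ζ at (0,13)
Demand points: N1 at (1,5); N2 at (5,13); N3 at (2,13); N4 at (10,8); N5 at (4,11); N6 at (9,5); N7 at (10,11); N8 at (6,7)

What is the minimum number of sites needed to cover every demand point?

3

Coverage sets (demand points within 6 of each site):
  H-α: {}
  H-β: {N2, N3, N5, N7, N8}
  H-γ: {N4, N6, N7, N8}
  H-δ: {N1, N3, N5}
  H-ε: {N4, N6, N7, N8}
  H-ζ: {N2, N3, N5}
No 2 sites suffice: every size-2 union leaves at least one demand point uncovered.
But {H-β, H-γ, H-δ} covers everything, so the minimum is 3.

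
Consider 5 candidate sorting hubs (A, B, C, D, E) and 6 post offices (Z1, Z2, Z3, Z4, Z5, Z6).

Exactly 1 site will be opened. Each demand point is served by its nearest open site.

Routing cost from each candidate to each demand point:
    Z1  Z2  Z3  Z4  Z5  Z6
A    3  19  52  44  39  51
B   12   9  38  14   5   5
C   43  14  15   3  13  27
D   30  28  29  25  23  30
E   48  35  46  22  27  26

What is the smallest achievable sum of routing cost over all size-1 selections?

Open {B}.
  Z1→B 12, Z2→B 9, Z3→B 38, Z4→B 14, Z5→B 5, Z6→B 5  ⇒ total 83.
Compare {C}: total 115.
Compare {D}: total 165.
No size-1 selection does better; minimum is 83.

83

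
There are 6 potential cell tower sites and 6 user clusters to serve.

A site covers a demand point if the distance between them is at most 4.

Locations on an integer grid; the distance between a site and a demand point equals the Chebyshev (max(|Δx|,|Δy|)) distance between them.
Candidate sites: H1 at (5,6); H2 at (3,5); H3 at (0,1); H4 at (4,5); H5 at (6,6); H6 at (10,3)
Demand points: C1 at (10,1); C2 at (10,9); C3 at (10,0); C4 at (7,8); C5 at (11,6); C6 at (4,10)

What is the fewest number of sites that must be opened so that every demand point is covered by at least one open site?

2

Coverage sets (demand points within 4 of each site):
  H1: {C4, C6}
  H2: {C4}
  H3: {}
  H4: {C4}
  H5: {C2, C4, C6}
  H6: {C1, C3, C5}
No single site covers all 6 demand points.
But {H5, H6} covers everything, so the minimum is 2.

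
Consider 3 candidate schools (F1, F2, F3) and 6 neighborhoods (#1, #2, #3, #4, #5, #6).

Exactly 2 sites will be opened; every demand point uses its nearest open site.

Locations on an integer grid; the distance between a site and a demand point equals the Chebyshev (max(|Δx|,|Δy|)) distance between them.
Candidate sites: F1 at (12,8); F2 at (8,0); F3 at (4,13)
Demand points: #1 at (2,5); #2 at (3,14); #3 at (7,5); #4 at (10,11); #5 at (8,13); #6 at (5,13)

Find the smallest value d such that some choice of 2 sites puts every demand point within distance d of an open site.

6

Open {F2, F3}.
  Farthest demand point is #1 at distance 6 (to F2); all others are ≤ 6.
With {F1, F3} the worst case is 8.
With {F1, F2} the worst case is 9.
No size-2 selection achieves below 6.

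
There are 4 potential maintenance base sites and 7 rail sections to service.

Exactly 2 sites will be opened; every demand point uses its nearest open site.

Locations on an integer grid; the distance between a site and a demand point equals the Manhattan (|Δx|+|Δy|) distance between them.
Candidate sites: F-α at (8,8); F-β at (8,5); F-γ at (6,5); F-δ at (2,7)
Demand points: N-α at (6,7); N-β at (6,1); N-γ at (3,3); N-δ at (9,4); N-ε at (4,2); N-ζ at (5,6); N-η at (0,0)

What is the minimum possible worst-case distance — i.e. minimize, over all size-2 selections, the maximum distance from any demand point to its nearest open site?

9

Open {F-α, F-δ}.
  Farthest demand point is N-β at distance 9 (to F-α); all others are ≤ 9.
With {F-β, F-δ} the worst case is 9.
With {F-γ, F-δ} the worst case is 9.
No size-2 selection achieves below 9.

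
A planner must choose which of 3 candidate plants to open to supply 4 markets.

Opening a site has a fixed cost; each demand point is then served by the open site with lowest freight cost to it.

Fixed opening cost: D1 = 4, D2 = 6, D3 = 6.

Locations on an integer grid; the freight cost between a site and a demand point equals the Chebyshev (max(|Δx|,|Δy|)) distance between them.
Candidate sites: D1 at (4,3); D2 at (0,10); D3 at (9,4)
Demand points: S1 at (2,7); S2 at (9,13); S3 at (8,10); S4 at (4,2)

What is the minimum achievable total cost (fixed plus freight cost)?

26

Open {D1}: assign each demand point to its cheapest open site.
  S1→D1 4, S2→D1 10, S3→D1 7, S4→D1 1
  freight cost 22, fixed 4 → total 26.
Compare {D1, D2}: freight cost 20 + fixed 10 = 30.
Compare {D1, D3}: freight cost 20 + fixed 10 = 30.
Compare {D3}: freight cost 27 + fixed 6 = 33.
All other subsets cost ≥ 30. Minimum total cost: 26.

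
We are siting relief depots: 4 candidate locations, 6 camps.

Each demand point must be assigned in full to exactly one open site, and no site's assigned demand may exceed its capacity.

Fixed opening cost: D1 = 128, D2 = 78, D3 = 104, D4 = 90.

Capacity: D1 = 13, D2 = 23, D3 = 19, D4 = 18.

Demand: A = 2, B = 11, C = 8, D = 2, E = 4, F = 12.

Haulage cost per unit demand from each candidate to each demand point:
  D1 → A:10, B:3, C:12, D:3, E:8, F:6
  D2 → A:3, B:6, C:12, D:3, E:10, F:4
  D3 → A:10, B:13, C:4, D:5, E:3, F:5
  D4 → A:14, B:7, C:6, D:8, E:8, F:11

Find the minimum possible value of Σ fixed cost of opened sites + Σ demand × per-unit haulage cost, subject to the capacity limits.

370

Open {D2, D3}; cheapest assignment that respects the capacities:
  D2 (cap 23, load 23): B, F — cost 11×6 + 12×4 = 114
  D3 (cap 19, load 16): A, C, D, E — cost 2×10 + 8×4 + 2×5 + 4×3 = 74
  Shipping 188, fixed 182 → total 370.
  Any other capacity-feasible assignment to {D2, D3} ships for at least 188.
Compare {D2, D4}: its best feasible assignment gives total 406.
Compare {D1, D2, D3}: its best feasible assignment gives total 447.
Every other set of open sites that can feasibly serve all demand totals ≥ 406 even under its best assignment. Minimum: 370.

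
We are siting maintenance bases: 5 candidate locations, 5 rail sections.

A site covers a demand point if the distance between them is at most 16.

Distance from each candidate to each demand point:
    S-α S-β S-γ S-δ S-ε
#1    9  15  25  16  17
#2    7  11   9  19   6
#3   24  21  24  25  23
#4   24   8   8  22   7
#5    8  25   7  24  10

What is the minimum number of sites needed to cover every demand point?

Coverage sets (demand points within 16 of each site):
  #1: {S-α, S-β, S-δ}
  #2: {S-α, S-β, S-γ, S-ε}
  #3: {}
  #4: {S-β, S-γ, S-ε}
  #5: {S-α, S-γ, S-ε}
No single site covers all 5 demand points.
But {#1, #2} covers everything, so the minimum is 2.

2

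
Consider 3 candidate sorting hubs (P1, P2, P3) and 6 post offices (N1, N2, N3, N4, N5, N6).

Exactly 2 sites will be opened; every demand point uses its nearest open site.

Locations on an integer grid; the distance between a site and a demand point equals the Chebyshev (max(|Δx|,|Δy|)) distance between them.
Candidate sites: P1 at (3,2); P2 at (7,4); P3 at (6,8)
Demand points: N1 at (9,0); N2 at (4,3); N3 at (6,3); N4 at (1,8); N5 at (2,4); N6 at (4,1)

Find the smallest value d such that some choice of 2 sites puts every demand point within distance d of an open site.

5

Open {P2, P3}.
  Farthest demand point is N4 at distance 5 (to P3); all others are ≤ 5.
With {P1, P2} the worst case is 6.
With {P1, P3} the worst case is 6.
No size-2 selection achieves below 5.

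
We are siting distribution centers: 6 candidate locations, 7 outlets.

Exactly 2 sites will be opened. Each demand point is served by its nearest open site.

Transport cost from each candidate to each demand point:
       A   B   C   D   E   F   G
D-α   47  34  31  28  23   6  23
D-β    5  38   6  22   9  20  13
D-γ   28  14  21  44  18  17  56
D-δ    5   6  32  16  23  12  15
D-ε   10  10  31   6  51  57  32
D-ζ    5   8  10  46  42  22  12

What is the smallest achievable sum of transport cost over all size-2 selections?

67

Open {D-β, D-δ}.
  A→D-β 5, B→D-δ 6, C→D-β 6, D→D-δ 16, E→D-β 9, F→D-δ 12, G→D-β 13  ⇒ total 67.
Compare {D-β, D-ε}: total 69.
Compare {D-β, D-ζ}: total 82.
No size-2 selection does better; minimum is 67.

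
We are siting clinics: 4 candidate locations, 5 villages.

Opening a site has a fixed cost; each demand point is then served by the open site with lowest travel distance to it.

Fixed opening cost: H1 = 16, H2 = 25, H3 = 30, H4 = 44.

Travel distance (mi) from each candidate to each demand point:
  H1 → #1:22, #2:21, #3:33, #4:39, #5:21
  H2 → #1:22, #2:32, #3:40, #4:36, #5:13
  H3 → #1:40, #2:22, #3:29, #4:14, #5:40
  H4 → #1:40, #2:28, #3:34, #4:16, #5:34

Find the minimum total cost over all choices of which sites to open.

152

Open {H1}: assign each demand point to its cheapest open site.
  #1→H1 22, #2→H1 21, #3→H1 33, #4→H1 39, #5→H1 21
  travel distance 136, fixed 16 → total 152.
Compare {H1, H3}: travel distance 107 + fixed 46 = 153.
Compare {H2, H3}: travel distance 100 + fixed 55 = 155.
Compare {H1, H2}: travel distance 125 + fixed 41 = 166.
All other subsets cost ≥ 153. Minimum total cost: 152.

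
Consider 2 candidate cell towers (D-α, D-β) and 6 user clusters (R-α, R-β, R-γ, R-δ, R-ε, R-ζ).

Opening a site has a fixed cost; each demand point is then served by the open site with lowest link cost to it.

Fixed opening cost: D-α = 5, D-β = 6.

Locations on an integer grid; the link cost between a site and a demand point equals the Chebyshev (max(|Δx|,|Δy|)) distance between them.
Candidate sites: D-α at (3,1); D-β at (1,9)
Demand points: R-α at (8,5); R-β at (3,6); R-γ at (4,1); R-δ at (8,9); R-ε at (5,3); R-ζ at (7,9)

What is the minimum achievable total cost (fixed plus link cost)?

Open {D-α}: assign each demand point to its cheapest open site.
  R-α→D-α 5, R-β→D-α 5, R-γ→D-α 1, R-δ→D-α 8, R-ε→D-α 2, R-ζ→D-α 8
  link cost 29, fixed 5 → total 34.
Compare {D-α, D-β}: link cost 24 + fixed 11 = 35.
Compare {D-β}: link cost 37 + fixed 6 = 43.

34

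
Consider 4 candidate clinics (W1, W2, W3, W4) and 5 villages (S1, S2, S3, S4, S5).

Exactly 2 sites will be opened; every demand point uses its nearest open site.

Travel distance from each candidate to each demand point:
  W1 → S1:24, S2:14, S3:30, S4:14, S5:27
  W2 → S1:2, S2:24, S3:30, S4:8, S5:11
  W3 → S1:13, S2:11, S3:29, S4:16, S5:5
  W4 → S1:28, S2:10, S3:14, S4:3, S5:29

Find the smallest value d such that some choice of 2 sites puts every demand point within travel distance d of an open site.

Open {W2, W4}.
  Farthest demand point is S3 at travel distance 14 (to W4); all others are ≤ 14.
With {W3, W4} the worst case is 14.
With {W1, W4} the worst case is 27.
No size-2 selection achieves below 14.

14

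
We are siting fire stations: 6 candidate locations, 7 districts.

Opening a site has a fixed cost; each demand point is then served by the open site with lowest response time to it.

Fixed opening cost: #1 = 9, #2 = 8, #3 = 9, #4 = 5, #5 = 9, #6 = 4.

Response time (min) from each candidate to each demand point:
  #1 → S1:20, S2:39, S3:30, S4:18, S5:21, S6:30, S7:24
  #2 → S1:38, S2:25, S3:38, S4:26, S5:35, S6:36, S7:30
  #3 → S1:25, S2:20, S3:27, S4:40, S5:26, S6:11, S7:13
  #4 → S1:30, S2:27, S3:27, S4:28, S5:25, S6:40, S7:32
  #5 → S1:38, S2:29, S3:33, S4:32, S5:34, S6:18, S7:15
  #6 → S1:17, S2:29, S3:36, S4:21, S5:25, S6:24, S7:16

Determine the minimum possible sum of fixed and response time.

147

Open {#3, #6}: assign each demand point to its cheapest open site.
  S1→#6 17, S2→#3 20, S3→#3 27, S4→#6 21, S5→#6 25, S6→#3 11, S7→#3 13
  response time 134, fixed 13 → total 147.
Compare {#1, #3}: response time 130 + fixed 18 = 148.
Compare {#1, #3, #6}: response time 127 + fixed 22 = 149.
Compare {#3, #4, #6}: response time 134 + fixed 18 = 152.
All other subsets cost ≥ 148. Minimum total cost: 147.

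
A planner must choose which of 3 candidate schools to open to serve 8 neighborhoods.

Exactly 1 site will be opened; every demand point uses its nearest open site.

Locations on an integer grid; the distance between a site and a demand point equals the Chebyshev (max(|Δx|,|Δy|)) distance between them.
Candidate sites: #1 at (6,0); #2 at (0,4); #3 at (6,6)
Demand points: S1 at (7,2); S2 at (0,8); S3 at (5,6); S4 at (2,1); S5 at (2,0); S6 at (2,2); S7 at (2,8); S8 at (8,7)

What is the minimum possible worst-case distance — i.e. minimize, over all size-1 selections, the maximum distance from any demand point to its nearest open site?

6

Open {#3}.
  Farthest demand point is S2 at distance 6 (to #3); all others are ≤ 6.
With {#1} the worst case is 8.
With {#2} the worst case is 8.
No size-1 selection achieves below 6.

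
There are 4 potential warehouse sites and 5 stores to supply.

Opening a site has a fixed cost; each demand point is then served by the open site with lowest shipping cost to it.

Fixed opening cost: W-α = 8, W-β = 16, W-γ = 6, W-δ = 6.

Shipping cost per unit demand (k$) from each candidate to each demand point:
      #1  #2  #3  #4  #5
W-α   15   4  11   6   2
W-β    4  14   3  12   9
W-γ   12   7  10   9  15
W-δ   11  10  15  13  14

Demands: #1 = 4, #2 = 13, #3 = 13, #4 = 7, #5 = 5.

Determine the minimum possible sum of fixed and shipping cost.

183

Open {W-α, W-β}: assign each demand point to its cheapest open site.
  #1→W-β 4×4=16, #2→W-α 13×4=52, #3→W-β 13×3=39, #4→W-α 7×6=42, #5→W-α 5×2=10
  shipping cost 159, fixed 24 → total 183.
Compare {W-α, W-β, W-γ}: shipping cost 159 + fixed 30 = 189.
Compare {W-α, W-β, W-δ}: shipping cost 159 + fixed 30 = 189.
Compare {W-α, W-β, W-γ, W-δ}: shipping cost 159 + fixed 36 = 195.
All other subsets cost ≥ 189. Minimum total cost: 183.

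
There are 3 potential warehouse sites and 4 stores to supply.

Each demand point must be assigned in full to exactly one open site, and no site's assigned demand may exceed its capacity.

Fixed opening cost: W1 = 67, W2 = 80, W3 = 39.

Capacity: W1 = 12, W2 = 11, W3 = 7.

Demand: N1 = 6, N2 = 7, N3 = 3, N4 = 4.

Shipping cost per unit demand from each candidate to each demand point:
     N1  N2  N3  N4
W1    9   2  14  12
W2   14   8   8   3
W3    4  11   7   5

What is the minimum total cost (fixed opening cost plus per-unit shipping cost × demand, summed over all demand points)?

Open {W1, W2, W3}; cheapest assignment that respects the capacities:
  W1 (cap 12, load 7): N2 — cost 7×2 = 14
  W2 (cap 11, load 7): N3, N4 — cost 3×8 + 4×3 = 36
  W3 (cap 7, load 6): N1 — cost 6×4 = 24
  Shipping 74, fixed 186 → total 260.
  Any other capacity-feasible assignment to {W1, W2, W3} ships for at least 74.
Compare {W1, W2}: its best feasible assignment gives total 299.
Every other set of open sites that can feasibly serve all demand totals ≥ 299 even under its best assignment. Minimum: 260.

260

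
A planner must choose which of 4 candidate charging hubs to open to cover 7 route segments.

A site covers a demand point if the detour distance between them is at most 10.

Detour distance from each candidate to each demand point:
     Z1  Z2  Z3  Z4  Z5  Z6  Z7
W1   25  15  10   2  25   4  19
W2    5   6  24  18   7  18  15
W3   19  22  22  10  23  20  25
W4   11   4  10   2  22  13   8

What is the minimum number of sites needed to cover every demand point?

3

Coverage sets (demand points within 10 of each site):
  W1: {Z3, Z4, Z6}
  W2: {Z1, Z2, Z5}
  W3: {Z4}
  W4: {Z2, Z3, Z4, Z7}
No 2 sites suffice: every size-2 union leaves at least one demand point uncovered.
But {W1, W2, W4} covers everything, so the minimum is 3.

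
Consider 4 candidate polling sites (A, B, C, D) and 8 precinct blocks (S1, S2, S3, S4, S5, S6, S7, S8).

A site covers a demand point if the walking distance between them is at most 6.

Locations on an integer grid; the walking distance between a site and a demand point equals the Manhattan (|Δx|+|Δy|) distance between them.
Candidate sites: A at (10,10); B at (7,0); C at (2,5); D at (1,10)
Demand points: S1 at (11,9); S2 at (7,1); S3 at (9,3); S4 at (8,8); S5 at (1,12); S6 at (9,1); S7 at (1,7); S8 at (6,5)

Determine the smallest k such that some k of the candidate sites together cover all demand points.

3

Coverage sets (demand points within 6 of each site):
  A: {S1, S4}
  B: {S2, S3, S6, S8}
  C: {S7, S8}
  D: {S5, S7}
No 2 sites suffice: every size-2 union leaves at least one demand point uncovered.
But {A, B, D} covers everything, so the minimum is 3.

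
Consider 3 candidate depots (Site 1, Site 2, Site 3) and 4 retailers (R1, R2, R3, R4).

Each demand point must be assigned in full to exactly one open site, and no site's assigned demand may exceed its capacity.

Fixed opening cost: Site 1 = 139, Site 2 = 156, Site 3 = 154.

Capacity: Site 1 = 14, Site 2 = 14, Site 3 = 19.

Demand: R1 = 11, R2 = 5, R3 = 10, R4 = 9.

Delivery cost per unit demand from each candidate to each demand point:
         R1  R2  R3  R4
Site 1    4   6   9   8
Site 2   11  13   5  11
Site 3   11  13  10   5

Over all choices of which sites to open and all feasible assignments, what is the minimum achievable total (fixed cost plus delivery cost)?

Open {Site 1, Site 2, Site 3}; cheapest assignment that respects the capacities:
  Site 1 (cap 14, load 11): R1 — cost 11×4 = 44
  Site 2 (cap 14, load 10): R3 — cost 10×5 = 50
  Site 3 (cap 19, load 14): R2, R4 — cost 5×13 + 9×5 = 110
  Shipping 204, fixed 449 → total 653.
  Any other capacity-feasible assignment to {Site 1, Site 2, Site 3} ships for at least 204.
Total demand is 35 and no other set of sites has combined capacity ≥ 35, so {Site 1, Site 2, Site 3} is the only feasible choice of open sites. Minimum: 653.

653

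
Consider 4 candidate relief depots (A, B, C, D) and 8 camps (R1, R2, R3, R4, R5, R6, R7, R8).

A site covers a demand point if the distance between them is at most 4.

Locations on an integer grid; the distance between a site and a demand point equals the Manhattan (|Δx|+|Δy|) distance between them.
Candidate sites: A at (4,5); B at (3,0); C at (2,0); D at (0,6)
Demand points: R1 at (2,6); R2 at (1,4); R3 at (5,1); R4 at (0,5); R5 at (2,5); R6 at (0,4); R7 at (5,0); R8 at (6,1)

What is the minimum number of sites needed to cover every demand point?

Coverage sets (demand points within 4 of each site):
  A: {R1, R2, R4, R5}
  B: {R3, R7, R8}
  C: {R3, R7}
  D: {R1, R2, R4, R5, R6}
No single site covers all 8 demand points.
But {B, D} covers everything, so the minimum is 2.

2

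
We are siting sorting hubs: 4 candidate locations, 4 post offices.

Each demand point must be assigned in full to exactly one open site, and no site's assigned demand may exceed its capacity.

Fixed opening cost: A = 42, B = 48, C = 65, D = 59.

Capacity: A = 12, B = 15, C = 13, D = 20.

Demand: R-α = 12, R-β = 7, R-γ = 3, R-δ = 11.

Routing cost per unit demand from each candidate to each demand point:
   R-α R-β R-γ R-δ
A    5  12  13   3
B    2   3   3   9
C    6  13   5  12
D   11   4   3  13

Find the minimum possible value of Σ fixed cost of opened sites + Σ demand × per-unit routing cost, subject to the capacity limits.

Open {A, B, D}; cheapest assignment that respects the capacities:
  A (cap 12, load 11): R-δ — cost 11×3 = 33
  B (cap 15, load 15): R-α, R-γ — cost 12×2 + 3×3 = 33
  D (cap 20, load 7): R-β — cost 7×4 = 28
  Shipping 94, fixed 149 → total 243.
  Any other capacity-feasible assignment to {A, B, D} ships for at least 94.
Compare {A, B, C}: its best feasible assignment gives total 290.
Compare {A, C, D}: its best feasible assignment gives total 308.
Every other set of open sites that can feasibly serve all demand totals ≥ 290 even under its best assignment. Minimum: 243.

243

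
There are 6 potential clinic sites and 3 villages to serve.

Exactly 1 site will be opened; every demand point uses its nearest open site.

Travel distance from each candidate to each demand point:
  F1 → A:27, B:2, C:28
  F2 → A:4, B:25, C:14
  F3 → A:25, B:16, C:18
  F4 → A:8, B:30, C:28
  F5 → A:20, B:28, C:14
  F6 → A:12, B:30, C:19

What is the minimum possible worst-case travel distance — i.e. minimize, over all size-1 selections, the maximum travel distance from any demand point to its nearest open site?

Open {F2}.
  Farthest demand point is B at travel distance 25 (to F2); all others are ≤ 25.
With {F3} the worst case is 25.
With {F1} the worst case is 28.
No size-1 selection achieves below 25.

25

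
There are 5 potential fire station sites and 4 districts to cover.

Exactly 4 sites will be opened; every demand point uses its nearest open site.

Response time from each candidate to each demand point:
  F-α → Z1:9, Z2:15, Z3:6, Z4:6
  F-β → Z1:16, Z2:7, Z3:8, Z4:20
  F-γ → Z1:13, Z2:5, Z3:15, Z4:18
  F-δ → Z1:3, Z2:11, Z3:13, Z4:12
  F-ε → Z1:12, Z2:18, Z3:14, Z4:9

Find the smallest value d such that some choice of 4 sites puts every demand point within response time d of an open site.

6

Open {F-α, F-β, F-γ, F-δ}.
  Farthest demand point is Z3 at response time 6 (to F-α); all others are ≤ 6.
With {F-α, F-γ, F-δ, F-ε} the worst case is 6.
With {F-α, F-β, F-δ, F-ε} the worst case is 7.
No size-4 selection achieves below 6.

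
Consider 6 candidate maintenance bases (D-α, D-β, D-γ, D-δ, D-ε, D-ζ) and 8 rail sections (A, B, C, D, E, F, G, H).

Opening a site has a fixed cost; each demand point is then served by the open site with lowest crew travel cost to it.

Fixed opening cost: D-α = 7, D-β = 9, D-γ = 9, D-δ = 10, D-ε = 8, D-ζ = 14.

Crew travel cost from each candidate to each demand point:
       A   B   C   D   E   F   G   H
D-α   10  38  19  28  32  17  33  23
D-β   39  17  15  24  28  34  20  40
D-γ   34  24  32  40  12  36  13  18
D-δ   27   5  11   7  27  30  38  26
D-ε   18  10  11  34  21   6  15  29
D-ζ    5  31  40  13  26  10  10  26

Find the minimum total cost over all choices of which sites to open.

111

Open {D-γ, D-δ, D-ζ}: assign each demand point to its cheapest open site.
  A→D-ζ 5, B→D-δ 5, C→D-δ 11, D→D-δ 7, E→D-γ 12, F→D-ζ 10, G→D-ζ 10, H→D-γ 18
  crew travel cost 78, fixed 33 → total 111.
Compare {D-γ, D-δ, D-ε, D-ζ}: crew travel cost 74 + fixed 41 = 115.
Compare {D-γ, D-ε, D-ζ}: crew travel cost 85 + fixed 31 = 116.
Compare {D-α, D-γ, D-δ, D-ε}: crew travel cost 82 + fixed 34 = 116.
All other subsets cost ≥ 115. Minimum total cost: 111.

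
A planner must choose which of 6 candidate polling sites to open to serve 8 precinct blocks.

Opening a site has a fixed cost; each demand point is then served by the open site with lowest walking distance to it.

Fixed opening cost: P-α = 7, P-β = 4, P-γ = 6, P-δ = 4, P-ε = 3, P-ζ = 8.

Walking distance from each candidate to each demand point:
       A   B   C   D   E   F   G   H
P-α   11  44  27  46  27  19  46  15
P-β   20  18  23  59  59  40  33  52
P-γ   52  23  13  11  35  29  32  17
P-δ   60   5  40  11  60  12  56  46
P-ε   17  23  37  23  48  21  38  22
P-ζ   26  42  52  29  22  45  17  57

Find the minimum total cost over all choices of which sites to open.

Open {P-α, P-γ, P-δ, P-ζ}: assign each demand point to its cheapest open site.
  A→P-α 11, B→P-δ 5, C→P-γ 13, D→P-γ 11, E→P-ζ 22, F→P-δ 12, G→P-ζ 17, H→P-α 15
  walking distance 106, fixed 25 → total 131.
Compare {P-α, P-γ, P-δ, P-ε, P-ζ}: walking distance 106 + fixed 28 = 134.
Compare {P-γ, P-δ, P-ε, P-ζ}: walking distance 114 + fixed 21 = 135.
Compare {P-α, P-β, P-γ, P-δ, P-ζ}: walking distance 106 + fixed 29 = 135.
All other subsets cost ≥ 134. Minimum total cost: 131.

131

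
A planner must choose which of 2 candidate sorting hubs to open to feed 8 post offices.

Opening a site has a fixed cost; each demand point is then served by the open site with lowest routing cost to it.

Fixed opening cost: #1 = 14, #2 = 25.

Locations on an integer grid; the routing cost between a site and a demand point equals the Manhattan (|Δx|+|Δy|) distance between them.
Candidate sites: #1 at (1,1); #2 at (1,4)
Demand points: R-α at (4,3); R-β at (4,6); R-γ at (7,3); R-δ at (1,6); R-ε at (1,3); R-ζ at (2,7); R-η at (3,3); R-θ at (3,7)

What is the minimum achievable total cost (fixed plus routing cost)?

56

Open {#2}: assign each demand point to its cheapest open site.
  R-α→#2 4, R-β→#2 5, R-γ→#2 7, R-δ→#2 2, R-ε→#2 1, R-ζ→#2 4, R-η→#2 3, R-θ→#2 5
  routing cost 31, fixed 25 → total 56.
Compare {#1}: routing cost 47 + fixed 14 = 61.
Compare {#1, #2}: routing cost 31 + fixed 39 = 70.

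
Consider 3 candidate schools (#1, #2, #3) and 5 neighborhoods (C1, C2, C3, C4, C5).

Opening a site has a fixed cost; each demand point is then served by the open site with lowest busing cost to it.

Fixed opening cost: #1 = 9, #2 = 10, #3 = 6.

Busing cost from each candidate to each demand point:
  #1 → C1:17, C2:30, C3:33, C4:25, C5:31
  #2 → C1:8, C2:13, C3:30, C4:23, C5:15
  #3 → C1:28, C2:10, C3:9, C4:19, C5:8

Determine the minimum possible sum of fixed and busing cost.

Open {#2, #3}: assign each demand point to its cheapest open site.
  C1→#2 8, C2→#3 10, C3→#3 9, C4→#3 19, C5→#3 8
  busing cost 54, fixed 16 → total 70.
Compare {#1, #3}: busing cost 63 + fixed 15 = 78.
Compare {#1, #2, #3}: busing cost 54 + fixed 25 = 79.
Compare {#3}: busing cost 74 + fixed 6 = 80.
All other subsets cost ≥ 78. Minimum total cost: 70.

70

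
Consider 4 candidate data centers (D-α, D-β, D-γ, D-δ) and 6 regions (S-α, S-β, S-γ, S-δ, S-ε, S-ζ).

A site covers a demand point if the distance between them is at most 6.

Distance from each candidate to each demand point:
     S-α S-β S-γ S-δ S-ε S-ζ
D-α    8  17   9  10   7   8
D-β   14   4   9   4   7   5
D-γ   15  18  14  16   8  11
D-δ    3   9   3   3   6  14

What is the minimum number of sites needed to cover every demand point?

Coverage sets (demand points within 6 of each site):
  D-α: {}
  D-β: {S-β, S-δ, S-ζ}
  D-γ: {}
  D-δ: {S-α, S-γ, S-δ, S-ε}
No single site covers all 6 demand points.
But {D-β, D-δ} covers everything, so the minimum is 2.

2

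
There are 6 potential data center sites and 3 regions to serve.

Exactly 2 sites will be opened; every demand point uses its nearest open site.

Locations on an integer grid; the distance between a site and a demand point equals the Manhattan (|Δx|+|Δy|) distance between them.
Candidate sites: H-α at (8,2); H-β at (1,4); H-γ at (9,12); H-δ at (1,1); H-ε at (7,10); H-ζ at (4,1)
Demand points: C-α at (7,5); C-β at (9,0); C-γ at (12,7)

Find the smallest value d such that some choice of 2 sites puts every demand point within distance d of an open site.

Open {H-α, H-γ}.
  Farthest demand point is C-γ at distance 8 (to H-γ); all others are ≤ 8.
With {H-α, H-ε} the worst case is 8.
With {H-γ, H-ζ} the worst case is 8.
No size-2 selection achieves below 8.

8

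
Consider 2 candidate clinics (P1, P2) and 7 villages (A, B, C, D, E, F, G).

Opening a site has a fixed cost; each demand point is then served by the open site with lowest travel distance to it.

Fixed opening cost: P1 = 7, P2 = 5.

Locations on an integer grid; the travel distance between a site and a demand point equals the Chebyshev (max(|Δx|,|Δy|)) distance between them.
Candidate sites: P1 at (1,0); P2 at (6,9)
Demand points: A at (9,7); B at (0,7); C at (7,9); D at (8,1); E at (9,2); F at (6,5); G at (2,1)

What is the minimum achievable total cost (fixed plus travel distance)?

41

Open {P1, P2}: assign each demand point to its cheapest open site.
  A→P2 3, B→P2 6, C→P2 1, D→P1 7, E→P2 7, F→P2 4, G→P1 1
  travel distance 29, fixed 12 → total 41.
Compare {P2}: travel distance 37 + fixed 5 = 42.
Compare {P1}: travel distance 45 + fixed 7 = 52.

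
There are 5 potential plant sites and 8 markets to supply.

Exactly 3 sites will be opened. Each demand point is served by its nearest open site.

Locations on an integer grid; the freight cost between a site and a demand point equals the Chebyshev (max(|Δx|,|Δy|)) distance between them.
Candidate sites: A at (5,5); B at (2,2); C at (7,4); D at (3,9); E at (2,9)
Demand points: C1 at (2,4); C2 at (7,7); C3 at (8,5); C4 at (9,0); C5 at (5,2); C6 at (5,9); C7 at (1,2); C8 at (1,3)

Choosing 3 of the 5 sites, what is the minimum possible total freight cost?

Open {B, C, D}.
  C1→B 2, C2→C 3, C3→C 1, C4→C 4, C5→C 2, C6→D 2, C7→B 1, C8→B 1  ⇒ total 16.
Compare {A, B, C}: total 17.
Compare {B, C, E}: total 17.
No size-3 selection does better; minimum is 16.

16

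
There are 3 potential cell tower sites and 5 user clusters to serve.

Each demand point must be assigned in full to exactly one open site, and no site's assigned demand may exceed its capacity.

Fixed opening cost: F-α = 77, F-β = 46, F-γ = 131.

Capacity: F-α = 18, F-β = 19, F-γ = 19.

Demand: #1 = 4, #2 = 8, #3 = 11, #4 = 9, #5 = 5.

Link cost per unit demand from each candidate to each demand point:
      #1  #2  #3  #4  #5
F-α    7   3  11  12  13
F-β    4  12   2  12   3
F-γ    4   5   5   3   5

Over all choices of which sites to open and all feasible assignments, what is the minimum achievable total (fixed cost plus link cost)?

Open {F-α, F-β, F-γ}; cheapest assignment that respects the capacities:
  F-α (cap 18, load 8): #2 — cost 8×3 = 24
  F-β (cap 19, load 16): #3, #5 — cost 11×2 + 5×3 = 37
  F-γ (cap 19, load 13): #1, #4 — cost 4×4 + 9×3 = 43
  Shipping 104, fixed 254 → total 358.
  Any other capacity-feasible assignment to {F-α, F-β, F-γ} ships for at least 104.
Compare {F-β, F-γ}: its best feasible assignment gives total 363.
Compare {F-α, F-β}: its best feasible assignment gives total 442.
Every other set of open sites that can feasibly serve all demand totals ≥ 363 even under its best assignment. Minimum: 358.

358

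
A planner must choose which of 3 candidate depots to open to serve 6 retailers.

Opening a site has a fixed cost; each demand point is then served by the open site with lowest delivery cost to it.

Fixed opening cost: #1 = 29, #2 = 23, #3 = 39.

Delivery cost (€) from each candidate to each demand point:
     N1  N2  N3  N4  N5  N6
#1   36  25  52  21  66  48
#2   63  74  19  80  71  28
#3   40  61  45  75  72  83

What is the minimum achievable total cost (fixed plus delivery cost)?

247

Open {#1, #2}: assign each demand point to its cheapest open site.
  N1→#1 36, N2→#1 25, N3→#2 19, N4→#1 21, N5→#1 66, N6→#2 28
  delivery cost 195, fixed 52 → total 247.
Compare {#1}: delivery cost 248 + fixed 29 = 277.
Compare {#1, #2, #3}: delivery cost 195 + fixed 91 = 286.
Compare {#1, #3}: delivery cost 241 + fixed 68 = 309.
All other subsets cost ≥ 277. Minimum total cost: 247.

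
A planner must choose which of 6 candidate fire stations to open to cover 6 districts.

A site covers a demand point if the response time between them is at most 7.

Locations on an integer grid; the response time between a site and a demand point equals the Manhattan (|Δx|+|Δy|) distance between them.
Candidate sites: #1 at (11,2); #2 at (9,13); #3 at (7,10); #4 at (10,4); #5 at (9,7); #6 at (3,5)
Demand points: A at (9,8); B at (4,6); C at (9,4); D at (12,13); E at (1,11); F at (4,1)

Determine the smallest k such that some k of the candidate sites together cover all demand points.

3

Coverage sets (demand points within 7 of each site):
  #1: {C}
  #2: {A, D}
  #3: {A, B, E}
  #4: {A, C}
  #5: {A, B, C}
  #6: {B, C, F}
No 2 sites suffice: every size-2 union leaves at least one demand point uncovered.
But {#2, #3, #6} covers everything, so the minimum is 3.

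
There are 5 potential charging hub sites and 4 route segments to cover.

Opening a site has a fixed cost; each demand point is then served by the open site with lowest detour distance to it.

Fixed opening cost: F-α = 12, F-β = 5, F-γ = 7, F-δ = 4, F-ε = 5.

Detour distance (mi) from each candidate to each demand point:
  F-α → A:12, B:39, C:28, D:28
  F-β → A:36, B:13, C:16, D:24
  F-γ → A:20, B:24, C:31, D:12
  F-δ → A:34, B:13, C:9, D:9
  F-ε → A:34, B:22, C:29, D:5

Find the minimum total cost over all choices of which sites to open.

Open {F-α, F-δ}: assign each demand point to its cheapest open site.
  A→F-α 12, B→F-δ 13, C→F-δ 9, D→F-δ 9
  detour distance 43, fixed 16 → total 59.
Compare {F-α, F-δ, F-ε}: detour distance 39 + fixed 21 = 60.
Compare {F-γ, F-δ}: detour distance 51 + fixed 11 = 62.
Compare {F-γ, F-δ, F-ε}: detour distance 47 + fixed 16 = 63.
All other subsets cost ≥ 60. Minimum total cost: 59.

59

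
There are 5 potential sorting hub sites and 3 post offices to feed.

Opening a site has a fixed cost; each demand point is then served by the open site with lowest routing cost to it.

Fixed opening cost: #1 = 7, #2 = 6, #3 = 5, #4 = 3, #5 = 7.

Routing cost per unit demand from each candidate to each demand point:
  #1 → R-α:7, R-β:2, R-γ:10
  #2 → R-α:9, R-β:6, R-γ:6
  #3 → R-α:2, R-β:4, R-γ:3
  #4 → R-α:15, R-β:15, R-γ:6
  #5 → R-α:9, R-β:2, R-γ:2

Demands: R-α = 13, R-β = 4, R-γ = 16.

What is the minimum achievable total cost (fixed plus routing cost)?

78

Open {#3, #5}: assign each demand point to its cheapest open site.
  R-α→#3 13×2=26, R-β→#5 4×2=8, R-γ→#5 16×2=32
  routing cost 66, fixed 12 → total 78.
Compare {#3, #4, #5}: routing cost 66 + fixed 15 = 81.
Compare {#2, #3, #5}: routing cost 66 + fixed 18 = 84.
Compare {#1, #3, #5}: routing cost 66 + fixed 19 = 85.
All other subsets cost ≥ 81. Minimum total cost: 78.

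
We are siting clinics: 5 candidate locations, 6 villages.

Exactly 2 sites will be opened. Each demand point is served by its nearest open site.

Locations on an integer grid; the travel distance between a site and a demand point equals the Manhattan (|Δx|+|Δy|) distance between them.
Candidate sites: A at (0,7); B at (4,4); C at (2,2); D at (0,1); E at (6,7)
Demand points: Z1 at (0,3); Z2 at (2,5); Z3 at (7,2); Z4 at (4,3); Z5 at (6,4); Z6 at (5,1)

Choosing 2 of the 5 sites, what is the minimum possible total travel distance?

17

Open {B, D}.
  Z1→D 2, Z2→B 3, Z3→B 5, Z4→B 1, Z5→B 2, Z6→B 4  ⇒ total 17.
Compare {B, C}: total 18.
Compare {A, B}: total 19.
No size-2 selection does better; minimum is 17.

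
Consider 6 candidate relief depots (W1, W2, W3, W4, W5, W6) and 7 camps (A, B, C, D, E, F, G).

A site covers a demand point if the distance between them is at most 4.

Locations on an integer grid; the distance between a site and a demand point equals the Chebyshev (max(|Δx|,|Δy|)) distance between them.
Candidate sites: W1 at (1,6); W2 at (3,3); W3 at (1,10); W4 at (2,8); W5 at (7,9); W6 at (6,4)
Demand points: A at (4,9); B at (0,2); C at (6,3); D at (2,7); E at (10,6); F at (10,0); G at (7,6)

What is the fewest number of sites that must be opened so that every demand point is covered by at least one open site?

2

Coverage sets (demand points within 4 of each site):
  W1: {A, B, D}
  W2: {B, C, D, G}
  W3: {A, D}
  W4: {A, D}
  W5: {A, E, G}
  W6: {C, D, E, F, G}
No single site covers all 7 demand points.
But {W1, W6} covers everything, so the minimum is 2.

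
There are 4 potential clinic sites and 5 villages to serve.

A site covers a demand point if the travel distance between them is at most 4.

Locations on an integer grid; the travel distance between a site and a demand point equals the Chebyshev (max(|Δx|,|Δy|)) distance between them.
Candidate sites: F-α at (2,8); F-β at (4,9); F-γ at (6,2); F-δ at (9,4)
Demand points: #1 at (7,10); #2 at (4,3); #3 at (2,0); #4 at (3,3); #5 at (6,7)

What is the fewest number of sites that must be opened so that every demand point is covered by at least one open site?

2

Coverage sets (demand points within 4 of each site):
  F-α: {#5}
  F-β: {#1, #5}
  F-γ: {#2, #3, #4}
  F-δ: {#5}
No single site covers all 5 demand points.
But {F-β, F-γ} covers everything, so the minimum is 2.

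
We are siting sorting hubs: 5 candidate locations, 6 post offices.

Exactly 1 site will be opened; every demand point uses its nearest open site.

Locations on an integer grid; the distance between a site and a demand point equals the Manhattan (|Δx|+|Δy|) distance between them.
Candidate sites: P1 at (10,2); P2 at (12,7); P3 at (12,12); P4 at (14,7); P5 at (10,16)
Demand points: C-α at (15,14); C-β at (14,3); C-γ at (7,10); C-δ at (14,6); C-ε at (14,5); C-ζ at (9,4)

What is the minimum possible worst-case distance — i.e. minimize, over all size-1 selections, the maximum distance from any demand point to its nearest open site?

Open {P2}.
  Farthest demand point is C-α at distance 10 (to P2); all others are ≤ 10.
With {P4} the worst case is 10.
With {P3} the worst case is 11.
No size-1 selection achieves below 10.

10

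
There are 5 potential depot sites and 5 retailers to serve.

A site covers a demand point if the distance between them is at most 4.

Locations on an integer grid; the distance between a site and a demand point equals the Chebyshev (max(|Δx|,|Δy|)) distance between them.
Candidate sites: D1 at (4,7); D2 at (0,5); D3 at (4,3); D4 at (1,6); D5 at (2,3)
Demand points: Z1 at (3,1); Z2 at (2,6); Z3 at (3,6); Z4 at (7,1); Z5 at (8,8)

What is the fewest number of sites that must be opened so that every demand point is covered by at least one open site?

2

Coverage sets (demand points within 4 of each site):
  D1: {Z2, Z3, Z5}
  D2: {Z1, Z2, Z3}
  D3: {Z1, Z2, Z3, Z4}
  D4: {Z2, Z3}
  D5: {Z1, Z2, Z3}
No single site covers all 5 demand points.
But {D1, D3} covers everything, so the minimum is 2.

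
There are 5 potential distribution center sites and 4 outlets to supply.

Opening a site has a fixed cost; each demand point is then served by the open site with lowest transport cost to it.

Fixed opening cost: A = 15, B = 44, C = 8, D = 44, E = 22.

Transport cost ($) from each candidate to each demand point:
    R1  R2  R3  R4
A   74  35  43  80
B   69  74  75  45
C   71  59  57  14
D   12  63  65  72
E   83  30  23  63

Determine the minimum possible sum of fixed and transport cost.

153

Open {C, D, E}: assign each demand point to its cheapest open site.
  R1→D 12, R2→E 30, R3→E 23, R4→C 14
  transport cost 79, fixed 74 → total 153.
Compare {C, E}: transport cost 138 + fixed 30 = 168.
Compare {A, C, D, E}: transport cost 79 + fixed 89 = 168.
Compare {A, C, D}: transport cost 104 + fixed 67 = 171.
All other subsets cost ≥ 168. Minimum total cost: 153.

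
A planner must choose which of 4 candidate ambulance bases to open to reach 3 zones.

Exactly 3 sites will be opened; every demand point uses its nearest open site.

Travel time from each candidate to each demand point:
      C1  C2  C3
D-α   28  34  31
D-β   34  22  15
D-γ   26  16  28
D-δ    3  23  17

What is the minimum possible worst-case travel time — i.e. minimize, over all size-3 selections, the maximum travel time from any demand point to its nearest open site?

16

Open {D-β, D-γ, D-δ}.
  Farthest demand point is C2 at travel time 16 (to D-γ); all others are ≤ 16.
With {D-α, D-γ, D-δ} the worst case is 17.
With {D-α, D-β, D-δ} the worst case is 22.
No size-3 selection achieves below 16.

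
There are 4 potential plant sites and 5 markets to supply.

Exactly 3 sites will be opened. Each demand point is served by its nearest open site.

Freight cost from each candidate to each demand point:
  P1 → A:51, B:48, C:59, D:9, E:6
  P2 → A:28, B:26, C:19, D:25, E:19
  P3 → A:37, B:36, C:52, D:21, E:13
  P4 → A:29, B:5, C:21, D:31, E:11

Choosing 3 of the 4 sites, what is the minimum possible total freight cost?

Open {P1, P2, P4}.
  A→P2 28, B→P4 5, C→P2 19, D→P1 9, E→P1 6  ⇒ total 67.
Compare {P1, P3, P4}: total 70.
Compare {P2, P3, P4}: total 84.
No size-3 selection does better; minimum is 67.

67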